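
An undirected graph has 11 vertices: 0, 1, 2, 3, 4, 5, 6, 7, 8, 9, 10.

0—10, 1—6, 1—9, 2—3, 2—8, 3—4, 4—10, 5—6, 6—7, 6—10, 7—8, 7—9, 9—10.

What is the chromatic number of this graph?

3

The cycle 3-4-10-6-7-8-2-3 has odd length 7, so it cannot be 2-colored; at least 3 colors are needed.
3 colors suffice: 0=blue, 1=red, 2=green, 3=red, 4=blue, 5=red, 6=blue, 7=red, 8=blue, 9=blue, 10=red. Every edge joins two different colors.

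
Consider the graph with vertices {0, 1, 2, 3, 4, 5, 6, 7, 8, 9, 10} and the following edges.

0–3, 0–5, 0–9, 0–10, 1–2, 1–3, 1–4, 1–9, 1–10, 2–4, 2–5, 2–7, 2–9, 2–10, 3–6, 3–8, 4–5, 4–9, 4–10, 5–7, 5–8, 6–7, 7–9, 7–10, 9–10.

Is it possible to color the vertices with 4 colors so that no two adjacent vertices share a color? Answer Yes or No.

1, 2, 4, 9, 10 are mutually adjacent (a clique of size 5), so at least 5 colors are needed.
So 4 colors are not enough.

No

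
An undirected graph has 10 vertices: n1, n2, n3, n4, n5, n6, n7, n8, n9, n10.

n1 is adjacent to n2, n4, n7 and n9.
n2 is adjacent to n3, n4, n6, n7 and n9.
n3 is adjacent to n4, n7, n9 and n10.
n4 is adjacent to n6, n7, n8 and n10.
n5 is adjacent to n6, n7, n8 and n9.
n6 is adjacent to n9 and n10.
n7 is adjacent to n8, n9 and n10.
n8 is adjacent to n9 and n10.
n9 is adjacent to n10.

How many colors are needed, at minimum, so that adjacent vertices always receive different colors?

n4, n7, n8, n10 form a clique, so at least 4 colors are needed.
4 colors suffice: n1=4, n2=3, n3=4, n4=2, n5=3, n6=1, n7=1, n8=4, n9=2, n10=3. No two adjacent vertices share a color.

4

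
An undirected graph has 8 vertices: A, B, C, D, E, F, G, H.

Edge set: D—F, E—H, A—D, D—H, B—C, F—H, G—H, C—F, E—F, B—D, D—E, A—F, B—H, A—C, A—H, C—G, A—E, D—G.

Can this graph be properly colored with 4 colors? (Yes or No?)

A, D, E, F, H are mutually adjacent (a clique of size 5), so at least 5 colors are needed.
So 4 colors are not enough.

No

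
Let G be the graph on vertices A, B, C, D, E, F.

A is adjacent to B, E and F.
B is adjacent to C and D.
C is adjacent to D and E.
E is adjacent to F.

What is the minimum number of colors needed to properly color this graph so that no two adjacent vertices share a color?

3

A, E, F form a triangle, so at least 3 colors are needed.
3 colors suffice: color red → {A, C}; color blue → {B, E}; color green → {D, F}. Every edge joins two different colors.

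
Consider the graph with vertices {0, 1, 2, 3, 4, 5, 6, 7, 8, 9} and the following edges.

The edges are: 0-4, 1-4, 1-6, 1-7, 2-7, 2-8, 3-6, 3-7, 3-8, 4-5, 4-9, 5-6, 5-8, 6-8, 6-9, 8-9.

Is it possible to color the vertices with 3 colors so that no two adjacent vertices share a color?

Yes

The chromatic number is 3. 5, 6, 8 are pairwise adjacent, so at least 3 colors are needed.
3 colors suffice: color a → {4, 7, 8}; color b → {0, 2, 6}; color c → {1, 3, 5, 9}.
That is already a proper 3-coloring.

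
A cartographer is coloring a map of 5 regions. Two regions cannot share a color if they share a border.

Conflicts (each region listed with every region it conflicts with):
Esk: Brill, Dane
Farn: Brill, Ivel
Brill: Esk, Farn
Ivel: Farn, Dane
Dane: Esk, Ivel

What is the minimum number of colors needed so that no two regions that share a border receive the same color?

3

The cycle Ivel-Farn-Brill-Esk-Dane-Ivel has odd length 5, so it cannot be 2-colored; at least 3 colors are needed.
A valid assignment using 3 colors: Esk=2, Farn=2, Brill=1, Ivel=3, Dane=1. Every pair that conflicts lands in different colors.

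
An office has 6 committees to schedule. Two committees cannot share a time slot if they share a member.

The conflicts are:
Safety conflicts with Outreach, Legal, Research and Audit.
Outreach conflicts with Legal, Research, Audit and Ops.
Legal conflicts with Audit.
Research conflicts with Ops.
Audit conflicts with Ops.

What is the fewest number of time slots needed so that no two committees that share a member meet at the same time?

Safety, Outreach, Legal, Audit are mutually in conflict, so at least 4 time slots are needed.
4 time slots suffice: time slot 1 → {Outreach}; time slot 2 → {Safety, Ops}; time slot 3 → {Research, Audit}; time slot 4 → {Legal}. Every pair that conflicts lands in different time slots.

4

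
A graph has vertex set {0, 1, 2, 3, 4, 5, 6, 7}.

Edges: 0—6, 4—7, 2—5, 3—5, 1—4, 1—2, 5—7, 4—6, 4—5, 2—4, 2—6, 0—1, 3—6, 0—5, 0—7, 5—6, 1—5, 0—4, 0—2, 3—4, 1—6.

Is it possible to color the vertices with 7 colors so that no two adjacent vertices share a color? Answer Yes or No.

The chromatic number is 6. 0, 1, 2, 4, 5, 6 form a clique, so at least 6 colors are needed.
6 colors suffice: color red → {5}; color blue → {4}; color green → {6, 7}; color yellow → {0, 3}; color purple → {2}; color orange → {1}.
Since 7 ≥ 6, a proper 7-coloring certainly exists.

Yes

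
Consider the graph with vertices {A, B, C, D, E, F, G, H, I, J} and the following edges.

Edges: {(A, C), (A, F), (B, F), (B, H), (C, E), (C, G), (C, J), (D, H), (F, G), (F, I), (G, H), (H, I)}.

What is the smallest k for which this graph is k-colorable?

C and J are adjacent, so at least 2 colors are needed.
2 colors suffice: color 1 → {C, F, H}; color 2 → {A, B, D, E, G, I, J}. No two adjacent vertices share a color.

2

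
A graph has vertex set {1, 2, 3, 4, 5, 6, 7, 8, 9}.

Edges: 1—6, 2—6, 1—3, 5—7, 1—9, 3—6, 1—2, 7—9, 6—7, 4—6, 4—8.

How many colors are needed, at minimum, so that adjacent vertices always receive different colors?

3

1, 3, 6 are pairwise adjacent, so at least 3 colors are needed.
3 colors suffice: color a → {5, 6, 8, 9}; color b → {1, 4, 7}; color c → {2, 3}. Each edge has distinct colors on its endpoints.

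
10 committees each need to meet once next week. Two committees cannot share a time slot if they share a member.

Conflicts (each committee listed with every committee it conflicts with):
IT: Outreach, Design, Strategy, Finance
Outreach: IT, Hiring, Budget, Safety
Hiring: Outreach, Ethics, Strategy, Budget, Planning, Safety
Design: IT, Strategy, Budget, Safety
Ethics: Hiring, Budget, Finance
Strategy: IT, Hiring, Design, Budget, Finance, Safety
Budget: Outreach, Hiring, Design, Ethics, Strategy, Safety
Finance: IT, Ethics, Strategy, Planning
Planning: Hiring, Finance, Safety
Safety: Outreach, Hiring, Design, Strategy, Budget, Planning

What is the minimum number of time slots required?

4

Outreach, Hiring, Budget, Safety pairwise conflict, so at least 4 time slots are needed.
Using 4 time slots: IT=3, Outreach=4, Hiring=2, Design=2, Ethics=3, Strategy=4, Budget=1, Finance=1, Planning=4, Safety=3. Each listed conflict is separated.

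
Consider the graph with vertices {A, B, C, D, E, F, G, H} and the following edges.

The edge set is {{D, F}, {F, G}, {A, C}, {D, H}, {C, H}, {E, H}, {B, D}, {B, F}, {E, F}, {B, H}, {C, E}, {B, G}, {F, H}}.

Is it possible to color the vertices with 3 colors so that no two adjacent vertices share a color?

No

B, D, F, H are pairwise adjacent (a clique of size 4), so at least 4 colors are needed.
So 3 colors are not enough.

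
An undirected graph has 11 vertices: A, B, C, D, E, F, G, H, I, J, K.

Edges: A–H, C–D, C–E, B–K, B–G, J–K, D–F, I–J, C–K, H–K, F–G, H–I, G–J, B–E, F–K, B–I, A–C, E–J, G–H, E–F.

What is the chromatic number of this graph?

A and H are adjacent, so at least 2 colors are needed.
2 colors suffice: color red → {A, D, E, G, I, K}; color blue → {B, C, F, H, J}. Every edge joins two different colors.

2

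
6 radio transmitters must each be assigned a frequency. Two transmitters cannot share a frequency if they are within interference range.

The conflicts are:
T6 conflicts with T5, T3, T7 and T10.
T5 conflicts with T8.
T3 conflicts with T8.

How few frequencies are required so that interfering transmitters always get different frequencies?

2

T5 and T8 conflict, so at least 2 frequencies are needed.
2 frequencies suffice: frequency 1 → {T6, T8}; frequency 2 → {T5, T3, T7, T10}. Every pair that conflicts lands in different frequencies.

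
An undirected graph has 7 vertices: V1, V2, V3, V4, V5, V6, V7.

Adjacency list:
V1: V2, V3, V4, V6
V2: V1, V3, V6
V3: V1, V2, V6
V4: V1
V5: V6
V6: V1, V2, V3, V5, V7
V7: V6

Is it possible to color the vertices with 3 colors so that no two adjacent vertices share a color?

No

V1, V2, V3, V6 form a clique, so at least 4 colors are needed.
So 3 colors are not enough.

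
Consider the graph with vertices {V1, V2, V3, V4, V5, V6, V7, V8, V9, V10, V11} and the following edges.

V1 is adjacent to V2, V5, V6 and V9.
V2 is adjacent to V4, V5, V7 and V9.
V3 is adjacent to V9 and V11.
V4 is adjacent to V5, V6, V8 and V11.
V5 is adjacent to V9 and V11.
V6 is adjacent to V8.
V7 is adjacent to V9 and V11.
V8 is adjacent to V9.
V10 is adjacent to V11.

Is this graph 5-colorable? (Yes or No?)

The chromatic number is 4. V1, V2, V5, V9 are pairwise adjacent (a clique of size 4), so at least 4 colors are needed.
4 colors suffice: V1=3, V2=2, V3=2, V4=3, V5=4, V6=1, V7=3, V8=2, V9=1, V10=2, V11=1.
Since 5 ≥ 4, a proper 5-coloring certainly exists.

Yes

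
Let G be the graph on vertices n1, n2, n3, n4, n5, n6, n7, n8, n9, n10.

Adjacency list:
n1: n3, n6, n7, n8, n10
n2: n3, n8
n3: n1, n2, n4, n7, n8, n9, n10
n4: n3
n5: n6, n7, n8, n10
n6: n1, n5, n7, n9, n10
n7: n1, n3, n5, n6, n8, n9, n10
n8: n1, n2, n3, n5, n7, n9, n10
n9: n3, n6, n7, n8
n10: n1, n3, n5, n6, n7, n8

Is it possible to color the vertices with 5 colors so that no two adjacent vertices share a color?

The chromatic number is 5. n1, n3, n7, n8, n10 are mutually adjacent (a clique of size 5), so at least 5 colors are needed.
5 colors suffice: n1=5, n2=2, n3=1, n4=2, n5=5, n6=1, n7=2, n8=3, n9=4, n10=4.
That is already a proper 5-coloring.

Yes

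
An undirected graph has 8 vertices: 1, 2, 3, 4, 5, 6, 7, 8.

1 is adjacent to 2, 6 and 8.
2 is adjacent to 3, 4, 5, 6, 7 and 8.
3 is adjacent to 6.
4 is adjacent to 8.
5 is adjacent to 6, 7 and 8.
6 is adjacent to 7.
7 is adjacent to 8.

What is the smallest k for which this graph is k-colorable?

4

2, 5, 6, 7 are pairwise adjacent (a clique of size 4), so at least 4 colors are needed.
4 colors suffice: color a → {2}; color b → {6, 8}; color c → {1, 3, 4, 7}; color d → {5}. No two adjacent vertices share a color.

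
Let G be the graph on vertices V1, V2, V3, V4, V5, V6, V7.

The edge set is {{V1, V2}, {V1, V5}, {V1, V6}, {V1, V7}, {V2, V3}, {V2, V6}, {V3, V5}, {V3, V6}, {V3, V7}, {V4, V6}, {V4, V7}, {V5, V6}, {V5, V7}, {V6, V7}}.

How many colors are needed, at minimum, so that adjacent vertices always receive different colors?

V3, V5, V6, V7 form a clique, so at least 4 colors are needed.
4 colors suffice: V1=3, V2=2, V3=3, V4=3, V5=4, V6=1, V7=2. Each edge has distinct colors on its endpoints.

4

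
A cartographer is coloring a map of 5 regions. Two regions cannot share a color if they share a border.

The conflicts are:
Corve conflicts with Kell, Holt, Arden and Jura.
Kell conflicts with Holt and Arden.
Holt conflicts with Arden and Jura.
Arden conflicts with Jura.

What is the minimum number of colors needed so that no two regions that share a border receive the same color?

4

Corve, Holt, Arden, Jura pairwise conflict, so at least 4 colors are needed.
One proper 4-coloring: Corve=1, Kell=4, Holt=2, Arden=3, Jura=4. Each listed conflict is separated.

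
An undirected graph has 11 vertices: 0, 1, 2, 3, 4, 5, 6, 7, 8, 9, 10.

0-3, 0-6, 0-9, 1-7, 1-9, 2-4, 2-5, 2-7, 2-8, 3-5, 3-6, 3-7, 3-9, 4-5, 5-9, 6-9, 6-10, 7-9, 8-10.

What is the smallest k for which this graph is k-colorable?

0, 3, 6, 9 form a clique, so at least 4 colors are needed.
One proper 4-coloring: 0=d, 1=b, 2=a, 3=b, 4=b, 5=c, 6=c, 7=c, 8=b, 9=a, 10=a. Every edge joins two different colors.

4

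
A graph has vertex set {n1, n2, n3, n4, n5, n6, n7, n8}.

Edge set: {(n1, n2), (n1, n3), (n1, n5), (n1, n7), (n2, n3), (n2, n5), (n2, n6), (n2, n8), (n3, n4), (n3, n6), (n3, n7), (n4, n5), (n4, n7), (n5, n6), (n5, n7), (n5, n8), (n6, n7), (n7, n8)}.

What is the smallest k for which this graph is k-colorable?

3

n1, n2, n3 form a triangle, so at least 3 colors are needed.
One proper 3-coloring: n1=G, n2=R, n3=B, n4=G, n5=B, n6=G, n7=R, n8=G. No two adjacent vertices share a color.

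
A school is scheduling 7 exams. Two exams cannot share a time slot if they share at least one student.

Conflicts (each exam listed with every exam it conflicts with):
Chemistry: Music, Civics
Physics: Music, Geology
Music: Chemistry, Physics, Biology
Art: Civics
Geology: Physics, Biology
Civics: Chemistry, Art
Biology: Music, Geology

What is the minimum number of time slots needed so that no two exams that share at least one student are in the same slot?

2

Physics and Geology conflict, so at least 2 time slots are needed.
Using 2 time slots: Chemistry=2, Physics=2, Music=1, Art=2, Geology=1, Civics=1, Biology=2. No two conflicting exams share a time slot.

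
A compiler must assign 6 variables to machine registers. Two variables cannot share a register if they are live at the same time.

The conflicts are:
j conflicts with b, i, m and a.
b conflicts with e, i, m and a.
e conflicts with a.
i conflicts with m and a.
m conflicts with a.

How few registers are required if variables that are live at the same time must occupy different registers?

5

j, b, i, m, a all conflict with each other, so at least 5 registers are needed.
5 registers suffice: register 1 → {b}; register 2 → {a}; register 3 → {e, m}; register 4 → {j}; register 5 → {i}. Every pair that conflicts lands in different registers.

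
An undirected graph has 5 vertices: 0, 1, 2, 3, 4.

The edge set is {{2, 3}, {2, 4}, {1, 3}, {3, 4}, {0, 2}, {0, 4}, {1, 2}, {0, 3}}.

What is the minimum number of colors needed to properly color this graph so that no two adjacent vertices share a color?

4

0, 2, 3, 4 are pairwise adjacent (a clique of size 4), so at least 4 colors are needed.
A valid assignment using 4 colors: 0=c, 1=c, 2=a, 3=b, 4=d. Each edge has distinct colors on its endpoints.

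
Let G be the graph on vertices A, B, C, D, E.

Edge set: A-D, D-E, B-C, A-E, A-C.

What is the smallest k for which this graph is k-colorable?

3

A, D, E are pairwise adjacent, so at least 3 colors are needed.
One proper 3-coloring: A=red, B=red, C=blue, D=green, E=blue. Every edge joins two different colors.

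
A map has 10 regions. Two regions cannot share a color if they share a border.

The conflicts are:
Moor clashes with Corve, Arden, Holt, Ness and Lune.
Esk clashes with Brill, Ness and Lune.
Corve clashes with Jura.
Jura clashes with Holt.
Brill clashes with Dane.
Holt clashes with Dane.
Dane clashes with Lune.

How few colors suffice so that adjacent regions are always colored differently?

2

Moor and Holt conflict, so at least 2 colors are needed.
One proper 2-coloring: Moor=1, Esk=1, Corve=2, Jura=1, Brill=2, Arden=2, Holt=2, Dane=1, Ness=2, Lune=2. Each listed conflict is separated.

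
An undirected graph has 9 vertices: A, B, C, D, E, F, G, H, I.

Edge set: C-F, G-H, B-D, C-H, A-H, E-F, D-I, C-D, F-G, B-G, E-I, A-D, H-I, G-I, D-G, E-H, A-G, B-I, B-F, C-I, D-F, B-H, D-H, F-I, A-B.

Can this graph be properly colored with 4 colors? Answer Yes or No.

B, D, F, G, I are mutually adjacent (a clique of size 5), so at least 5 colors are needed.
So 4 colors are not enough.

No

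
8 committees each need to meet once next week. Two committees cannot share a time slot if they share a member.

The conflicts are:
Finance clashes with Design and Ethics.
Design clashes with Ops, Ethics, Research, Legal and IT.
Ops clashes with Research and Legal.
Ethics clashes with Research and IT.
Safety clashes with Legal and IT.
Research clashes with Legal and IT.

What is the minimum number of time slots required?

4

Design, Ops, Research, Legal pairwise conflict, so at least 4 time slots are needed.
4 time slots suffice: time slot 1 → {Design, Safety}; time slot 2 → {Finance, Research}; time slot 3 → {Ethics, Legal}; time slot 4 → {Ops, IT}. No two conflicting committees share a time slot.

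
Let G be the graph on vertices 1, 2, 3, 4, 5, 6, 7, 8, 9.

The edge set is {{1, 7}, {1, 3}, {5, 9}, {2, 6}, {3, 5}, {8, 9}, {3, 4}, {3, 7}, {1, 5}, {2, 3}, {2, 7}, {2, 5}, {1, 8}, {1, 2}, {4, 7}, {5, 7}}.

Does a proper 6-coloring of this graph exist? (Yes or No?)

The chromatic number is 5. 1, 2, 3, 5, 7 are mutually adjacent (a clique of size 5), so at least 5 colors are needed.
A valid assignment using 5 colors: 1=purple, 2=yellow, 3=red, 4=green, 5=green, 6=red, 7=blue, 8=red, 9=blue.
Since 6 ≥ 5, a proper 6-coloring certainly exists.

Yes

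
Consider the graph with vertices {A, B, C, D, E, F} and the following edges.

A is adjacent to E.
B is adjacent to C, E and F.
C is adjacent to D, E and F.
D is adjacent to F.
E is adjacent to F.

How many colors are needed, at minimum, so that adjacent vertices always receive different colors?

B, C, E, F are pairwise adjacent (a clique of size 4), so at least 4 colors are needed.
4 colors suffice: A=2, B=4, C=2, D=1, E=1, F=3. Every edge joins two different colors.

4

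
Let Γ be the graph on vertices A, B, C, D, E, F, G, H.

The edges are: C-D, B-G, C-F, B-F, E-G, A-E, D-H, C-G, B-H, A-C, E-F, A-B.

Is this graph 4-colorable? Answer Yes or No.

The chromatic number is 3. The cycle A-C-D-H-B-A has odd length 5, so it cannot be 2-colored; at least 3 colors are needed.
3 colors suffice: color 1 → {B, C, E}; color 2 → {A, D, F, G}; color 3 → {H}.
Since 4 ≥ 3, a proper 4-coloring certainly exists.

Yes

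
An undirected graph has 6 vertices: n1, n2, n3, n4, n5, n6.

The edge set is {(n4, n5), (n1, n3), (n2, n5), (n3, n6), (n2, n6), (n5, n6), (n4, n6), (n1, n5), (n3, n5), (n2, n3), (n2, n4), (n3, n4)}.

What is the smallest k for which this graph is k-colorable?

5

n2, n3, n4, n5, n6 are mutually adjacent (a clique of size 5), so at least 5 colors are needed.
5 colors suffice: color 1 → {n3}; color 2 → {n5}; color 3 → {n1, n6}; color 4 → {n4}; color 5 → {n2}. Each edge has distinct colors on its endpoints.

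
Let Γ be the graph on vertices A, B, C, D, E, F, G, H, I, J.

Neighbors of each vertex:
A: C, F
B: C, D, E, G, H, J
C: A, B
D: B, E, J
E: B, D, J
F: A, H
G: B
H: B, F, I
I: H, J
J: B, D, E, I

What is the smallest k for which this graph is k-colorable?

B, D, E, J form a clique, so at least 4 colors are needed.
4 colors suffice: color red → {A, B, I}; color blue → {C, G, H, J}; color green → {E, F}; color yellow → {D}. Each edge has distinct colors on its endpoints.

4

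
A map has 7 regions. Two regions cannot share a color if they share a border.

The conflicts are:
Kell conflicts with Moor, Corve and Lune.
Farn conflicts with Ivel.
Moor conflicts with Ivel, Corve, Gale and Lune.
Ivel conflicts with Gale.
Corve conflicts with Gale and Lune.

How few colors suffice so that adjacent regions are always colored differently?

4

Kell, Moor, Corve, Lune are mutually in conflict, so at least 4 colors are needed.
4 colors suffice: color 1 → {Farn, Moor}; color 2 → {Ivel, Corve}; color 3 → {Kell, Gale}; color 4 → {Lune}. No two conflicting regions share a color.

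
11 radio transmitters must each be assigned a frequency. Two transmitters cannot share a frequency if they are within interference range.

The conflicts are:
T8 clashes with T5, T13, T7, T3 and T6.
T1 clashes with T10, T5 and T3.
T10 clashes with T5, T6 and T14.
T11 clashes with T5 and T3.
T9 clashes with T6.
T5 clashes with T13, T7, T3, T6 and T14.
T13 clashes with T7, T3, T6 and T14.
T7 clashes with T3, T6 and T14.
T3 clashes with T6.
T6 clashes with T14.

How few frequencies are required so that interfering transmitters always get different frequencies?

6

T8, T5, T13, T7, T3, T6 all conflict with each other, so at least 6 frequencies are needed.
6 frequencies suffice: frequency 1 → {T9, T5}; frequency 2 → {T1, T11, T6}; frequency 3 → {T3, T14}; frequency 4 → {T10, T13}; frequency 5 → {T7}; frequency 6 → {T8}. Every pair that conflicts lands in different frequencies.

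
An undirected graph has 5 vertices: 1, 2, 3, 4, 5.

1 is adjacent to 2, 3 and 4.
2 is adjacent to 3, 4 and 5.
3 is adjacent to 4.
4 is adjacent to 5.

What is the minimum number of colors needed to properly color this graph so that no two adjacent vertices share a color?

1, 2, 3, 4 form a clique, so at least 4 colors are needed.
One proper 4-coloring: 1=d, 2=b, 3=c, 4=a, 5=c. Each edge has distinct colors on its endpoints.

4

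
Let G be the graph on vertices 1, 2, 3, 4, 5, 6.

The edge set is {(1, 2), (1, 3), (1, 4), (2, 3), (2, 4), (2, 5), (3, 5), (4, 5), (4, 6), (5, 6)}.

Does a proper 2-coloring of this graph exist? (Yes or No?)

No

1, 2, 3 form a triangle, so at least 3 colors are needed.
So 2 colors are not enough.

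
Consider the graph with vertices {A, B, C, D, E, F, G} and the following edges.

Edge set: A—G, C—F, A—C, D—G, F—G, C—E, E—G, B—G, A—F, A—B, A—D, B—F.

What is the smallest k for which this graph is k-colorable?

A, B, F, G form a clique, so at least 4 colors are needed.
One proper 4-coloring: A=blue, B=yellow, C=red, D=green, E=blue, F=green, G=red. Every edge joins two different colors.

4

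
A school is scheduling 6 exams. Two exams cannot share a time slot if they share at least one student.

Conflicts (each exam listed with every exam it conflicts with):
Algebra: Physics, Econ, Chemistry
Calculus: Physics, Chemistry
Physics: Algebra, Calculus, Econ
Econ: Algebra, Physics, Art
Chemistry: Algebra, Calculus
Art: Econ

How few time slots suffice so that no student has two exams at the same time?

3

Algebra, Physics, Econ all conflict with each other, so at least 3 time slots are needed.
3 time slots suffice: Algebra=3, Calculus=1, Physics=2, Econ=1, Chemistry=2, Art=2. No two conflicting exams share a time slot.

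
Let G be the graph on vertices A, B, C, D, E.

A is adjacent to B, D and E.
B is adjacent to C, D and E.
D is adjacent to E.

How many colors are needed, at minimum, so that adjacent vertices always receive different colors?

A, B, D, E form a clique, so at least 4 colors are needed.
A valid assignment using 4 colors: A=blue, B=red, C=blue, D=yellow, E=green. Every edge joins two different colors.

4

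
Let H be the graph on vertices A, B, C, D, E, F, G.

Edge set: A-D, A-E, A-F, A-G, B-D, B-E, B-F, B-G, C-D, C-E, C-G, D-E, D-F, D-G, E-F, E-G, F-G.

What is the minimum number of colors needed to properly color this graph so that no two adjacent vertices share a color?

A, D, E, F, G are pairwise adjacent (a clique of size 5), so at least 5 colors are needed.
One proper 5-coloring: A=purple, B=purple, C=yellow, D=blue, E=green, F=yellow, G=red. Every edge joins two different colors.

5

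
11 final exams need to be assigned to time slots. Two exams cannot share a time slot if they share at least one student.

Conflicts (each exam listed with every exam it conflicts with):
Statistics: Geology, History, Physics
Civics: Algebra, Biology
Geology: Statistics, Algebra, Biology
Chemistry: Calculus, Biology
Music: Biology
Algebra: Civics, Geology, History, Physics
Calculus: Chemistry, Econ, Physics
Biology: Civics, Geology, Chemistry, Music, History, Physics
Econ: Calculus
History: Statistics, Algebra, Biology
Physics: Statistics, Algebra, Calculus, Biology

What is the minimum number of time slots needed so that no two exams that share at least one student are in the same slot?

Algebra and History conflict, so at least 2 time slots are needed.
2 time slots suffice: time slot 1 → {Statistics, Algebra, Calculus, Biology}; time slot 2 → {Civics, Geology, Chemistry, Music, Econ, History, Physics}. No two conflicting exams share a time slot.

2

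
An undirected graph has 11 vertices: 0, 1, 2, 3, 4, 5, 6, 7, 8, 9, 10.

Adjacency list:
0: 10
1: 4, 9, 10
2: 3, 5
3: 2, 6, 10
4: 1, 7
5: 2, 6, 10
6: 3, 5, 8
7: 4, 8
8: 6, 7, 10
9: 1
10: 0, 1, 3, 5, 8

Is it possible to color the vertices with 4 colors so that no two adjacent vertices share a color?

The chromatic number is 3. The cycle 4-1-10-8-7-4 has odd length 5, so it cannot be 2-colored; at least 3 colors are needed.
One proper 3-coloring: 0=blue, 1=blue, 2=red, 3=blue, 4=red, 5=blue, 6=red, 7=green, 8=blue, 9=red, 10=red.
Since 4 ≥ 3, a proper 4-coloring certainly exists.

Yes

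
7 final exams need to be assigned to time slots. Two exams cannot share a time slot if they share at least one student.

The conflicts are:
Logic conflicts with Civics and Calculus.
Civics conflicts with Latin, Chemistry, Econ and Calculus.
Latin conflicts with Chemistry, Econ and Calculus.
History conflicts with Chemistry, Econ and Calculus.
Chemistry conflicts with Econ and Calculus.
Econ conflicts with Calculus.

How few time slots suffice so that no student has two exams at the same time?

Civics, Latin, Chemistry, Econ, Calculus pairwise conflict, so at least 5 time slots are needed.
A valid assignment using 5 time slots: Logic=2, Civics=4, Latin=5, History=4, Chemistry=3, Econ=2, Calculus=1. No two conflicting exams share a time slot.

5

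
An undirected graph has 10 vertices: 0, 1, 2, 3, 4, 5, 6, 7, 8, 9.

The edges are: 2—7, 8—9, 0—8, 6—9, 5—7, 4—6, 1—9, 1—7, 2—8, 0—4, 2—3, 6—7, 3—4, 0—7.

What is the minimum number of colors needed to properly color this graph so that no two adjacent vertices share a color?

The cycle 9-6-7-2-8-9 has odd length 5, so it cannot be 2-colored; at least 3 colors are needed.
3 colors suffice: color a → {4, 7, 8}; color b → {0, 2, 5, 9}; color c → {1, 3, 6}. No two adjacent vertices share a color.

3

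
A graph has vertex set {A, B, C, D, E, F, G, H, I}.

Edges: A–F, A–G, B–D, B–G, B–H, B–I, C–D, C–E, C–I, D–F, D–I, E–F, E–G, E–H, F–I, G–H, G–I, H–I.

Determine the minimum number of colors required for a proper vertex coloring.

B, G, H, I are mutually adjacent (a clique of size 4), so at least 4 colors are needed.
A valid assignment using 4 colors: A=1, B=3, C=3, D=2, E=1, F=3, G=2, H=4, I=1. Each edge has distinct colors on its endpoints.

4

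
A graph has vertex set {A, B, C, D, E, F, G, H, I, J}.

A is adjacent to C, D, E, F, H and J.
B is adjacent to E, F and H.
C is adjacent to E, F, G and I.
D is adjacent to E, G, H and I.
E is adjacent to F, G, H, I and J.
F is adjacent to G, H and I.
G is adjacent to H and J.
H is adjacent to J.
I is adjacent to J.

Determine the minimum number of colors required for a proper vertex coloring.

4

C, E, F, I form a clique, so at least 4 colors are needed.
4 colors suffice: color 1 → {E}; color 2 → {D, F, J}; color 3 → {C, H}; color 4 → {A, B, G, I}. No two adjacent vertices share a color.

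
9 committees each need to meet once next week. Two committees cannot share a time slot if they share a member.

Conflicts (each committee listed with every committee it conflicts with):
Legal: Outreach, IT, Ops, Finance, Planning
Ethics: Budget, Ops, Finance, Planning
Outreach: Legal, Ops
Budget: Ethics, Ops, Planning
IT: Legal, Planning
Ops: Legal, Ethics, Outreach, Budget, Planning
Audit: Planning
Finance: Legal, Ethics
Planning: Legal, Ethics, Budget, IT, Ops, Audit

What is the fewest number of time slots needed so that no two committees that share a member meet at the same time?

Ethics, Budget, Ops, Planning are mutually in conflict, so at least 4 time slots are needed.
4 time slots suffice: Legal=3, Ethics=3, Outreach=1, Budget=4, IT=2, Ops=2, Audit=2, Finance=1, Planning=1. Each listed conflict is separated.

4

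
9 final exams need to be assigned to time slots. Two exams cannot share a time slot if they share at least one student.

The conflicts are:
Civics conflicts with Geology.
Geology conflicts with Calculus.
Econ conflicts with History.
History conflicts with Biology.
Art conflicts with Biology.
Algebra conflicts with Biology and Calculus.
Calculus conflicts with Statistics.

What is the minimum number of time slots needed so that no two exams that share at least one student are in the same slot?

Civics and Geology conflict, so at least 2 time slots are needed.
A valid assignment using 2 time slots: Civics=1, Geology=2, Econ=1, History=2, Art=2, Algebra=2, Biology=1, Calculus=1, Statistics=2. Every pair that conflicts lands in different time slots.

2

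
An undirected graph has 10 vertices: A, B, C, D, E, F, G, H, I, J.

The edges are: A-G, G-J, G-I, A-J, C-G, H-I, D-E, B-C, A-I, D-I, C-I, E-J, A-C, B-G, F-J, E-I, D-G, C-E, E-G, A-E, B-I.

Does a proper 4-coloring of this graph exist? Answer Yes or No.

No

A, C, E, G, I are mutually adjacent (a clique of size 5), so at least 5 colors are needed.
So 4 colors are not enough.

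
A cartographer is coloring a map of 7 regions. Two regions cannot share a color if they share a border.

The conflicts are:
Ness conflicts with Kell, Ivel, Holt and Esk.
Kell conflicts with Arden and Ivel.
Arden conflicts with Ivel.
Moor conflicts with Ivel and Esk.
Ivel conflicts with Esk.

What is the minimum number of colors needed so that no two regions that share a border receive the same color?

Moor, Ivel, Esk pairwise conflict, so at least 3 colors are needed.
3 colors suffice: color 1 → {Ivel, Holt}; color 2 → {Ness, Arden, Moor}; color 3 → {Kell, Esk}. No two conflicting regions share a color.

3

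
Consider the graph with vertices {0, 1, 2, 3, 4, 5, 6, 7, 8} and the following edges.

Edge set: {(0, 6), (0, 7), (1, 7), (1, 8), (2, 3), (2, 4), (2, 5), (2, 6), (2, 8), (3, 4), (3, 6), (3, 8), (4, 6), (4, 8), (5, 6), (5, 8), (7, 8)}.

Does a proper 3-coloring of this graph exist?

2, 3, 4, 8 form a clique, so at least 4 colors are needed.
So 3 colors are not enough.

No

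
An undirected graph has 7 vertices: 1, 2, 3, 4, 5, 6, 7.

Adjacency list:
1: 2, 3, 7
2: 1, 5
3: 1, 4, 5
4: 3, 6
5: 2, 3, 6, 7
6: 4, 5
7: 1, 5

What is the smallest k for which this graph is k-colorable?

2

4 and 6 are adjacent, so at least 2 colors are needed.
2 colors suffice: color red → {1, 4, 5}; color blue → {2, 3, 6, 7}. Every edge joins two different colors.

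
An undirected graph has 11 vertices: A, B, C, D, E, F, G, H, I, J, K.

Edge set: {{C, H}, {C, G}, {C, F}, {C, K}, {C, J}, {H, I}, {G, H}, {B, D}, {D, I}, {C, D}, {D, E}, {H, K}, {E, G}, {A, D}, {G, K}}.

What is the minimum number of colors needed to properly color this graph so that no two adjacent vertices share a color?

4

C, G, H, K are pairwise adjacent (a clique of size 4), so at least 4 colors are needed.
4 colors suffice: color 1 → {A, B, C, E, I}; color 2 → {D, F, G, J}; color 3 → {H}; color 4 → {K}. No two adjacent vertices share a color.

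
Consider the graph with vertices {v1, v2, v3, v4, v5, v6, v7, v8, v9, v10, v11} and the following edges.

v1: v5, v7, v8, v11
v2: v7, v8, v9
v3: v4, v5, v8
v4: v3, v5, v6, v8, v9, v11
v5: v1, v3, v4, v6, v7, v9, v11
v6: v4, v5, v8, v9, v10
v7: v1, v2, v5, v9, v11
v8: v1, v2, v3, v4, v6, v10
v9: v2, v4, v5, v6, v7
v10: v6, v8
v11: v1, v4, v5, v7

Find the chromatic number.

v1, v5, v7, v11 are pairwise adjacent (a clique of size 4), so at least 4 colors are needed.
4 colors suffice: v1=4, v2=3, v3=3, v4=2, v5=1, v6=3, v7=2, v8=1, v9=4, v10=2, v11=3. No two adjacent vertices share a color.

4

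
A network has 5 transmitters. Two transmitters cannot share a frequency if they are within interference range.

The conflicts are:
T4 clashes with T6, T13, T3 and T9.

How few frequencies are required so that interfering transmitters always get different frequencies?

2

T4 and T6 conflict, so at least 2 frequencies are needed.
2 frequencies suffice: T4=1, T6=2, T13=2, T3=2, T9=2. Every pair that conflicts lands in different frequencies.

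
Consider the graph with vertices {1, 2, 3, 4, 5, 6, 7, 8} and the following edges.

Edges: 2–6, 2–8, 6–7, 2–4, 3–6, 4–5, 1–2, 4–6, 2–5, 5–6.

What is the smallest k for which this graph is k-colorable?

2, 4, 5, 6 form a clique, so at least 4 colors are needed.
4 colors suffice: color a → {2, 3, 7}; color b → {1, 6, 8}; color c → {5}; color d → {4}. No two adjacent vertices share a color.

4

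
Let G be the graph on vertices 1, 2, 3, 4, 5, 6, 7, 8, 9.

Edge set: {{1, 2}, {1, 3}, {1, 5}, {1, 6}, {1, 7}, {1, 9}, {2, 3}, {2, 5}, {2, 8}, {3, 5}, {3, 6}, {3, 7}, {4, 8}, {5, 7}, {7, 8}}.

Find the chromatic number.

1, 3, 5, 7 are mutually adjacent (a clique of size 4), so at least 4 colors are needed.
4 colors suffice: color a → {1, 8}; color b → {3, 4, 9}; color c → {5, 6}; color d → {2, 7}. No two adjacent vertices share a color.

4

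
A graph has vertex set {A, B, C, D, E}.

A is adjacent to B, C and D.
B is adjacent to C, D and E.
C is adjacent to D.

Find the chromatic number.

4

A, B, C, D are pairwise adjacent (a clique of size 4), so at least 4 colors are needed.
One proper 4-coloring: A=2, B=1, C=4, D=3, E=2. No two adjacent vertices share a color.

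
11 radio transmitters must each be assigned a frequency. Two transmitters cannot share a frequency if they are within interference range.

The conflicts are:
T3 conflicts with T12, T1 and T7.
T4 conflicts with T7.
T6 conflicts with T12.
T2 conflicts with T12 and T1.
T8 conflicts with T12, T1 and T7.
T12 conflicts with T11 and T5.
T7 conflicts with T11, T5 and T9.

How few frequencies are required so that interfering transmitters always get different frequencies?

2

T7 and T11 conflict, so at least 2 frequencies are needed.
2 frequencies suffice: frequency 1 → {T12, T1, T7}; frequency 2 → {T3, T4, T6, T2, T8, T11, T5, T9}. Each listed conflict is separated.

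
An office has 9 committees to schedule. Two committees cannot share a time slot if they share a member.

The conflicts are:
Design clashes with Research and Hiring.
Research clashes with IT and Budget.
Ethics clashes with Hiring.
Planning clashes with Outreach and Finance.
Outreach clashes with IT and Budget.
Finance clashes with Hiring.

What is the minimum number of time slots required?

3

The cycle Budget-Research-Design-Hiring-Finance-Planning-Outreach-Budget has odd length 7, so it cannot be 2-colored; at least 3 time slots are needed.
3 time slots suffice: Design=2, Research=1, Ethics=2, Planning=3, Outreach=1, Finance=2, IT=2, Hiring=1, Budget=2. Every pair that conflicts lands in different time slots.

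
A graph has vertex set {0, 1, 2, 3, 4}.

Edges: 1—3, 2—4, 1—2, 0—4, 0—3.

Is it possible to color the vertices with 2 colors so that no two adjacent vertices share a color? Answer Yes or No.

The cycle 1-2-4-0-3-1 has odd length 5, so it cannot be 2-colored; at least 3 colors are needed.
So 2 colors are not enough.

No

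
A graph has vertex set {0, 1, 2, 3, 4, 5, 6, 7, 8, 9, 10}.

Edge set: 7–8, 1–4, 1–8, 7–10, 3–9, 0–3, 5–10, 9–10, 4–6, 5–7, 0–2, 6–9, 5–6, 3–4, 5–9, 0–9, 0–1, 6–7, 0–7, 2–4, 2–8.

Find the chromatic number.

5, 6, 9 are pairwise adjacent, so at least 3 colors are needed.
3 colors suffice: color a → {4, 7, 9}; color b → {0, 6, 8, 10}; color c → {1, 2, 3, 5}. Each edge has distinct colors on its endpoints.

3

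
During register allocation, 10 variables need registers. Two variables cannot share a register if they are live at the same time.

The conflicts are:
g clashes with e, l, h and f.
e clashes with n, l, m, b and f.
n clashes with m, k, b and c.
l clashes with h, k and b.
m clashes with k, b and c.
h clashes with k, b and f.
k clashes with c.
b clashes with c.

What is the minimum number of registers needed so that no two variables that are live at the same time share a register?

4

n, m, k, c pairwise conflict, so at least 4 registers are needed.
4 registers suffice: g=2, e=1, n=3, l=3, m=4, h=1, k=2, b=2, f=3, c=1. Each listed conflict is separated.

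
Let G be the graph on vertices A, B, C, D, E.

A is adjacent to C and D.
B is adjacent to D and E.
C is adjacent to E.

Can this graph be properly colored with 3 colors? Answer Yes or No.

Yes

The chromatic number is 3. The cycle E-C-A-D-B-E has odd length 5, so it cannot be 2-colored; at least 3 colors are needed.
3 colors suffice: color red → {A, E}; color blue → {B, C}; color green → {D}.
That is already a proper 3-coloring.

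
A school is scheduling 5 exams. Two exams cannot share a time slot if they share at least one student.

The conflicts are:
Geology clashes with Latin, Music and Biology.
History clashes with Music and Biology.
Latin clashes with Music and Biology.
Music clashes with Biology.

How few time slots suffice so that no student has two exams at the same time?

Geology, Latin, Music, Biology are mutually in conflict, so at least 4 time slots are needed.
4 time slots suffice: time slot 1 → {Biology}; time slot 2 → {Music}; time slot 3 → {Geology, History}; time slot 4 → {Latin}. No two conflicting exams share a time slot.

4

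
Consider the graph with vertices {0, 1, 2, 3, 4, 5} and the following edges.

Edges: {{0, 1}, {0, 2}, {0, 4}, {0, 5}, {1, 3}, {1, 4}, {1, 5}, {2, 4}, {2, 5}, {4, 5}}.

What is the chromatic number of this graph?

4

0, 2, 4, 5 are pairwise adjacent (a clique of size 4), so at least 4 colors are needed.
4 colors suffice: color red → {3, 5}; color blue → {4}; color green → {0}; color yellow → {1, 2}. Each edge has distinct colors on its endpoints.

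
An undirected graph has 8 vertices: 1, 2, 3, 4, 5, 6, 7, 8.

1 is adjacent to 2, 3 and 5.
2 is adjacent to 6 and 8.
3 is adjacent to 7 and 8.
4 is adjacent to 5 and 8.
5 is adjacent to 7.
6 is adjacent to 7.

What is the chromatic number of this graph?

3

The cycle 8-2-6-7-3-8 has odd length 5, so it cannot be 2-colored; at least 3 colors are needed.
3 colors suffice: 1=a, 2=b, 3=b, 4=c, 5=b, 6=c, 7=a, 8=a. Every edge joins two different colors.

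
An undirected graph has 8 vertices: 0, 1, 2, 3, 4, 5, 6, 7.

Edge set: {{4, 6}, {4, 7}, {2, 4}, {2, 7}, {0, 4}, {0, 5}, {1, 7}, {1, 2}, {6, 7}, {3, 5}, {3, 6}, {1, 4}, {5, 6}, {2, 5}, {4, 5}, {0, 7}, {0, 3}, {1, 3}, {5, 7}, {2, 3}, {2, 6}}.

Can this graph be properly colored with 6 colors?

The chromatic number is 5. 2, 4, 5, 6, 7 form a clique, so at least 5 colors are needed.
5 colors suffice: 0=blue, 1=red, 2=blue, 3=green, 4=yellow, 5=red, 6=purple, 7=green.
Since 6 ≥ 5, a proper 6-coloring certainly exists.

Yes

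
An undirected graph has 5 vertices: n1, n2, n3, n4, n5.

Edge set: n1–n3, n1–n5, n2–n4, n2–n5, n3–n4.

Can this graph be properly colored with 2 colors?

No

The cycle n1-n5-n2-n4-n3-n1 has odd length 5, so it cannot be 2-colored; at least 3 colors are needed.
So 2 colors are not enough.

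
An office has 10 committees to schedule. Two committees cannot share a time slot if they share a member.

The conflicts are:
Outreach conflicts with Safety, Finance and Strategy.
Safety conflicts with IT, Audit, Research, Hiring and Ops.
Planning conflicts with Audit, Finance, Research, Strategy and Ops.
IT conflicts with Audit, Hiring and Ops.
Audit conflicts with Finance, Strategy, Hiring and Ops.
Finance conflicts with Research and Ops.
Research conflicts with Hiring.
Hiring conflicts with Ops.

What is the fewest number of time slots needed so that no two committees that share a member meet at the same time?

5

Safety, IT, Audit, Hiring, Ops pairwise conflict, so at least 5 time slots are needed.
5 time slots suffice: time slot 1 → {Outreach, Audit, Research}; time slot 2 → {Safety, Planning}; time slot 3 → {Strategy, Ops}; time slot 4 → {Finance, Hiring}; time slot 5 → {IT}. Every pair that conflicts lands in different time slots.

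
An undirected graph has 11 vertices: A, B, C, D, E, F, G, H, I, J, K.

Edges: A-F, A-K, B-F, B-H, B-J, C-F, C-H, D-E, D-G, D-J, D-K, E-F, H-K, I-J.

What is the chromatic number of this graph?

The cycle F-E-D-J-B-F has odd length 5, so it cannot be 2-colored; at least 3 colors are needed.
3 colors suffice: A=3, B=3, C=2, D=1, E=2, F=1, G=2, H=1, I=1, J=2, K=2. Each edge has distinct colors on its endpoints.

3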